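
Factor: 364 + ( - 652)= - 2^5*3^2 = - 288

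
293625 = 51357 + 242268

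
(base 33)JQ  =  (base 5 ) 10103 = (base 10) 653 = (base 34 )J7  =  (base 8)1215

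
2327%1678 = 649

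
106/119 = 106/119 = 0.89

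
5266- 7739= - 2473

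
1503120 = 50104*30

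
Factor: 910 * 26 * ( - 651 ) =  - 2^2*3^1*5^1*7^2*13^2*31^1 = - 15402660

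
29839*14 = 417746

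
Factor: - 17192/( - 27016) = 7/11 = 7^1*11^( -1 ) 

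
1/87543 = 1/87543 = 0.00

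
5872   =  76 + 5796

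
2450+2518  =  4968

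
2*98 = 196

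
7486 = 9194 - 1708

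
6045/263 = 22 + 259/263 = 22.98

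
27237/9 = 3026 + 1/3= 3026.33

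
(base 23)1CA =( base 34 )nx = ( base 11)681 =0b1100101111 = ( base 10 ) 815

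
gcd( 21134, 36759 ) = 1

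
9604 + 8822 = 18426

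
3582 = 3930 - 348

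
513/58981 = 513/58981  =  0.01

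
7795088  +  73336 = 7868424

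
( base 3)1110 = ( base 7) 54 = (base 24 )1f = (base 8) 47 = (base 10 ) 39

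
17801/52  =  342  +  17/52 =342.33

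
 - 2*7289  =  - 14578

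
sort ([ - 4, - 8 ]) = [ - 8 , - 4 ] 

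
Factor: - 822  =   -2^1 * 3^1*137^1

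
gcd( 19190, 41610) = 190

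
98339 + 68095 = 166434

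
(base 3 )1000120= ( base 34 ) LU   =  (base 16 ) 2E8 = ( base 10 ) 744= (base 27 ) 10F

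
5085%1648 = 141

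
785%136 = 105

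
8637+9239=17876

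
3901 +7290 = 11191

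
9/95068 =9/95068  =  0.00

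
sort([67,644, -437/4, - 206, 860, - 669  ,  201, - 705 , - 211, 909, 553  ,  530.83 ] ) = [ - 705,-669, - 211, - 206, - 437/4, 67, 201,530.83 , 553,644,860, 909 ] 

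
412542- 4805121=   -  4392579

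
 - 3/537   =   - 1/179  =  -0.01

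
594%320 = 274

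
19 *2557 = 48583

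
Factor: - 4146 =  - 2^1 * 3^1 * 691^1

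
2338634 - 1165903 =1172731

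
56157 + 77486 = 133643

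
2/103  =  2/103 = 0.02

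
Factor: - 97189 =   -  17^1*5717^1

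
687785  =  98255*7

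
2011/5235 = 2011/5235 = 0.38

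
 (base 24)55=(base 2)1111101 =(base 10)125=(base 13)98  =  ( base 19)6b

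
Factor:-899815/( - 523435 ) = 7^1*11^( - 1 )*31^( - 1)*47^1*307^( - 1 )*547^1 = 179963/104687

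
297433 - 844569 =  - 547136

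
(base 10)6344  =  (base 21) E82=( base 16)18c8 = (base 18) 11a8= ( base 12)3808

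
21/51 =7/17 = 0.41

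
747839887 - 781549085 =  - 33709198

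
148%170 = 148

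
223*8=1784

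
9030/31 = 9030/31= 291.29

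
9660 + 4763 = 14423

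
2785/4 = 2785/4 = 696.25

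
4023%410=333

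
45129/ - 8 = -45129/8 = -5641.12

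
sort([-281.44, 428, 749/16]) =[ - 281.44, 749/16, 428 ] 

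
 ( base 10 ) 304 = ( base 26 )BI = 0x130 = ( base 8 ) 460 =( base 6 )1224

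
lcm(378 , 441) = 2646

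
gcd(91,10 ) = 1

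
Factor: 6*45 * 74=19980=2^2* 3^3 *5^1 * 37^1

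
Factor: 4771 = 13^1*367^1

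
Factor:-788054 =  - 2^1*67^1*5881^1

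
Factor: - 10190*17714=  - 2^2 * 5^1*17^1*521^1*1019^1  =  -  180505660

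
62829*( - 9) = - 565461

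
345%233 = 112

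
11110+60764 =71874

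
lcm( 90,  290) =2610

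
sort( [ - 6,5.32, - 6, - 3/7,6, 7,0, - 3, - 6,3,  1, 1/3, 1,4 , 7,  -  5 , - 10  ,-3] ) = [ - 10 ,-6,  -  6, - 6, - 5, - 3,-3, - 3/7, 0,1/3, 1,1,3, 4 , 5.32, 6,7 , 7]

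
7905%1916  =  241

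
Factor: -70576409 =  - 70576409^1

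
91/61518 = 91/61518 =0.00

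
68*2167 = 147356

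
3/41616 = 1/13872=0.00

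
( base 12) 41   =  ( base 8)61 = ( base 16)31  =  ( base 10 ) 49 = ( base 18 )2D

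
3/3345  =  1/1115 = 0.00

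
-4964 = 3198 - 8162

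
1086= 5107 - 4021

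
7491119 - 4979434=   2511685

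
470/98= 4 +39/49= 4.80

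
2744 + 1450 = 4194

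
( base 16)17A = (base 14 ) 1D0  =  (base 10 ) 378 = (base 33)BF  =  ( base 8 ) 572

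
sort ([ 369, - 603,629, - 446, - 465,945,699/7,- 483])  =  [-603,- 483, - 465,  -  446, 699/7  ,  369, 629,945 ]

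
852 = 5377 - 4525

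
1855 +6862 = 8717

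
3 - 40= - 37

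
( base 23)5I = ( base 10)133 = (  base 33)41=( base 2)10000101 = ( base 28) 4l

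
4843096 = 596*8126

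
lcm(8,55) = 440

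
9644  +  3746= 13390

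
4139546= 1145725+2993821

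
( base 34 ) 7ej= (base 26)ci7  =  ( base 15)2827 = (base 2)10000110001011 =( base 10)8587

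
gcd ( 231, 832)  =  1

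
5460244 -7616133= - 2155889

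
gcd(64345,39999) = 1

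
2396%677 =365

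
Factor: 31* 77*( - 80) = -2^4*5^1*7^1*11^1 * 31^1 = - 190960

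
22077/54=2453/6 = 408.83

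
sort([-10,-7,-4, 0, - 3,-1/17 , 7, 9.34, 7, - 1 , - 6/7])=[-10, - 7, - 4, - 3, - 1, - 6/7,- 1/17,0,  7,  7,9.34 ] 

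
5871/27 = 217 + 4/9 =217.44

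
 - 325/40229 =-1 + 39904/40229  =  - 0.01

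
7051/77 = 91 + 4/7 =91.57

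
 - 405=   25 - 430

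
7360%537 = 379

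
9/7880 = 9/7880  =  0.00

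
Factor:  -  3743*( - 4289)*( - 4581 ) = - 73542123387 = - 3^2*19^1*197^1 *509^1*4289^1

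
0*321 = 0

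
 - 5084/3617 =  -2 + 2150/3617 = - 1.41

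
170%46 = 32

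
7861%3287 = 1287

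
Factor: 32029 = 32029^1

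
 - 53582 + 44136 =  - 9446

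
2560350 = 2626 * 975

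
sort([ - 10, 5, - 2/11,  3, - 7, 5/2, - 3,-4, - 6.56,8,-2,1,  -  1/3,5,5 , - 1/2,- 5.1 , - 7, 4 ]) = [ - 10, - 7, - 7, - 6.56, - 5.1 , - 4, - 3, - 2, - 1/2, - 1/3, - 2/11 , 1,5/2 , 3,4,  5, 5, 5,8 ]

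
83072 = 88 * 944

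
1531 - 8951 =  -7420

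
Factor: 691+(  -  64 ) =3^1*11^1*19^1 = 627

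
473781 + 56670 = 530451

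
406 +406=812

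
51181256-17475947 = 33705309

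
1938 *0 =0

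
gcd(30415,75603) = 869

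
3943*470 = 1853210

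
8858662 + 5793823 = 14652485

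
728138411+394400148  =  1122538559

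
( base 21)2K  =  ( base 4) 332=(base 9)68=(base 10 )62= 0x3e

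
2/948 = 1/474 = 0.00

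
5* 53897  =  269485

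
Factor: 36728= 2^3*4591^1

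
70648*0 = 0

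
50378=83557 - 33179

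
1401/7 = 200 + 1/7   =  200.14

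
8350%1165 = 195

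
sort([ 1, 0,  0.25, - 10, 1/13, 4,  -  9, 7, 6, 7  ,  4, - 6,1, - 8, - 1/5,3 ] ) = [ -10,- 9,- 8, - 6, -1/5, 0, 1/13, 0.25,1, 1,3  ,  4, 4,  6, 7,7]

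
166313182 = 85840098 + 80473084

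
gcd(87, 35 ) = 1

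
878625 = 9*97625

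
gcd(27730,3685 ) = 5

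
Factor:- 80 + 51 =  - 29  =  - 29^1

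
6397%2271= 1855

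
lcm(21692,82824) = 911064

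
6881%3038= 805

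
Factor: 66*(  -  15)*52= - 2^3*3^2*5^1*11^1 * 13^1 =- 51480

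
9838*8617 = 84774046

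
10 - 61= -51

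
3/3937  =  3/3937 =0.00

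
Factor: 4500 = 2^2 * 3^2*5^3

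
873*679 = 592767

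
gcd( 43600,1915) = 5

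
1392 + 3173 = 4565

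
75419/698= 108 + 35/698 = 108.05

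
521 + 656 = 1177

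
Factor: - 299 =-13^1*23^1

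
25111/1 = 25111 = 25111.00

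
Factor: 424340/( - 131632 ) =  - 245/76 = - 2^ ( - 2 )*5^1*7^2 * 19^( - 1)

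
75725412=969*78148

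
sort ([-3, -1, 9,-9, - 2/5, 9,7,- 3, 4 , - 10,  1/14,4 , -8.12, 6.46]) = [ - 10,  -  9,-8.12,-3, - 3, - 1, - 2/5,  1/14, 4, 4, 6.46 , 7,  9,  9 ] 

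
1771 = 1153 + 618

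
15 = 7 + 8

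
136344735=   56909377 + 79435358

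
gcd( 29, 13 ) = 1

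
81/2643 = 27/881 = 0.03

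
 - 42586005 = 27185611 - 69771616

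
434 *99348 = 43117032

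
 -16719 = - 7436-9283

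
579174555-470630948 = 108543607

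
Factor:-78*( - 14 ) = 1092= 2^2*3^1*7^1*13^1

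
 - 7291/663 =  - 11 +2/663 = - 11.00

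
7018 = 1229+5789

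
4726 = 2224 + 2502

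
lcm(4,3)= 12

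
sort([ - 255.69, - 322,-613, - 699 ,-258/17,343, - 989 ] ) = [-989, - 699,-613 ,-322,-255.69, - 258/17, 343 ] 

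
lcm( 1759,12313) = 12313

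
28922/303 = 95+ 137/303 = 95.45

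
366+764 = 1130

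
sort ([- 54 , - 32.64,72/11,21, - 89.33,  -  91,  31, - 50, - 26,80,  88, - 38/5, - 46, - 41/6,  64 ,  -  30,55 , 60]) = [ - 91, - 89.33,- 54, - 50, - 46,-32.64, - 30, - 26, - 38/5,  -  41/6,72/11, 21, 31,55,60,64,  80,88 ]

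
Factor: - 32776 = - 2^3*17^1*241^1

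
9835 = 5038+4797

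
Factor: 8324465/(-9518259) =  - 3^( - 1)*5^1*19^ ( - 1)*166987^( -1) * 1664893^1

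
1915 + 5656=7571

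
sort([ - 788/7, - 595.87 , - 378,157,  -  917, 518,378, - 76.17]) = [ - 917, - 595.87, - 378, - 788/7, - 76.17, 157,378 , 518]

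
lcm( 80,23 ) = 1840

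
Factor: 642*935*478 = 2^2*3^1*5^1*11^1*17^1* 107^1*239^1 = 286929060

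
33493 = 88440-54947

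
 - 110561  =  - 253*437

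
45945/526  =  45945/526  =  87.35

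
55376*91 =5039216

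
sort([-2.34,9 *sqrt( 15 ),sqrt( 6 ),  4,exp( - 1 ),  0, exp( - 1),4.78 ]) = [ - 2.34,0,exp( - 1),exp( - 1),sqrt( 6 ),4 , 4.78, 9*sqrt( 15) ]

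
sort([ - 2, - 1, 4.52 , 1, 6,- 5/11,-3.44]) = [- 3.44, - 2, - 1,-5/11,1, 4.52,6] 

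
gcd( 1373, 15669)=1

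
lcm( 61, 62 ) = 3782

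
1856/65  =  28 + 36/65 =28.55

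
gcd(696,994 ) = 2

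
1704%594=516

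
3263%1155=953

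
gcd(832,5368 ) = 8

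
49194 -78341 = -29147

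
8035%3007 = 2021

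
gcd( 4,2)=2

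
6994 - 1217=5777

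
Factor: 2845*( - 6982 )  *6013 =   -  2^1* 5^1*7^1* 569^1*859^1 *3491^1 = - 119440969270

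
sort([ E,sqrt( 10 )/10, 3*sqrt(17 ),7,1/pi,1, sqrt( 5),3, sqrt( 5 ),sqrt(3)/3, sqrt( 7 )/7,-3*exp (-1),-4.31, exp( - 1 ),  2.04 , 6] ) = [ - 4.31,-3*exp( - 1 ),sqrt (10 )/10,  1/pi, exp( - 1 ),sqrt( 7 )/7,sqrt (3 )/3,1,2.04,sqrt(5),sqrt( 5),  E, 3,6 , 7,3*sqrt( 17)] 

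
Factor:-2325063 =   -  3^1 * 13^1*59617^1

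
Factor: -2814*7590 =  - 21358260 = - 2^2*3^2 *5^1*7^1*11^1*23^1*67^1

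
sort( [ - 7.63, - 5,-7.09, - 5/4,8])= [-7.63, - 7.09, - 5,- 5/4, 8]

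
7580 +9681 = 17261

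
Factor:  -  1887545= - 5^1*11^1 * 34319^1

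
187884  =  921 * 204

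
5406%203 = 128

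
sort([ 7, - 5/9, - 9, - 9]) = [ - 9, - 9, - 5/9,7]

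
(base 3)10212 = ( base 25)44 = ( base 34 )32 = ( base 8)150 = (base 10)104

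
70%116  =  70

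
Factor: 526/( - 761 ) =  - 2^1*263^1 * 761^( - 1)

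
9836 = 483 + 9353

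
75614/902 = 3437/41= 83.83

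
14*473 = 6622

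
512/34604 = 128/8651 = 0.01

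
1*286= 286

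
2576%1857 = 719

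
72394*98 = 7094612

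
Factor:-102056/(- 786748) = 2^1*12757^1*196687^ ( - 1) = 25514/196687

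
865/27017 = 865/27017 = 0.03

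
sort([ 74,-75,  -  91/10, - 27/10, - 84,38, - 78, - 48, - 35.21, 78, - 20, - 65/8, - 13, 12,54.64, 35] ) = [ - 84, - 78, - 75, - 48, - 35.21, - 20, - 13,  -  91/10, - 65/8,  -  27/10,12,35,38, 54.64, 74,78]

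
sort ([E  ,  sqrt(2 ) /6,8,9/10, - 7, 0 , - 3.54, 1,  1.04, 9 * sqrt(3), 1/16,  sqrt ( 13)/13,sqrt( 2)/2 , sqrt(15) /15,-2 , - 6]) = [ - 7, - 6,  -  3.54, - 2,0, 1/16, sqrt(2)/6, sqrt(15 )/15, sqrt(13) /13,  sqrt( 2)/2,  9/10,  1,1.04,E,8,9*sqrt( 3) ]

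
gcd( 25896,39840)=1992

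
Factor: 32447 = 71^1 * 457^1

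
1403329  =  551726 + 851603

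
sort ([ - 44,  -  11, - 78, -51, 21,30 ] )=[ - 78,- 51, - 44,-11,21,  30]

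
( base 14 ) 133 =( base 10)241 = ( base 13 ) 157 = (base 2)11110001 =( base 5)1431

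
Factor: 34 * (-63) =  - 2142= - 2^1 * 3^2*7^1 * 17^1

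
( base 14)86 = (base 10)118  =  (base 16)76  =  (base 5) 433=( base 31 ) 3p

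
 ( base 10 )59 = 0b111011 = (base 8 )73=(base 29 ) 21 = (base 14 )43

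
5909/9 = 656 + 5/9 = 656.56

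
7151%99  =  23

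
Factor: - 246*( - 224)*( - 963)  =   - 53065152= - 2^6*3^3* 7^1*41^1*107^1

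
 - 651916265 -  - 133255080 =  - 518661185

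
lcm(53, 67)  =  3551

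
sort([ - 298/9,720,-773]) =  [ - 773,  -  298/9 , 720]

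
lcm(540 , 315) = 3780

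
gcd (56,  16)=8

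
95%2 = 1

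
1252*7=8764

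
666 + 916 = 1582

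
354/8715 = 118/2905 = 0.04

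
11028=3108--7920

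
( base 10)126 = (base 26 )4M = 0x7E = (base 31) 42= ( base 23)5B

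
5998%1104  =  478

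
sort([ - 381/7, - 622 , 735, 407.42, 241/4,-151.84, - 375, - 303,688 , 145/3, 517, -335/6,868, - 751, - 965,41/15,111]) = [ - 965, - 751, - 622, - 375 , - 303, - 151.84, - 335/6,-381/7, 41/15,145/3, 241/4,111, 407.42,  517, 688, 735, 868]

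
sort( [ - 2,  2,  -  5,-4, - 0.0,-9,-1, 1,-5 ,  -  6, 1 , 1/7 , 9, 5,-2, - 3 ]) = [  -  9, -6, -5, - 5, - 4, - 3, - 2, - 2, - 1, -0.0, 1/7,1, 1, 2 , 5, 9 ]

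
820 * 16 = 13120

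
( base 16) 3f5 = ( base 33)un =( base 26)1cp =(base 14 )525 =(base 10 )1013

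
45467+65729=111196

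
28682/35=819 + 17/35 = 819.49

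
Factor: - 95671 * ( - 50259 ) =3^1* 11^1*29^1*1523^1*3299^1 = 4808328789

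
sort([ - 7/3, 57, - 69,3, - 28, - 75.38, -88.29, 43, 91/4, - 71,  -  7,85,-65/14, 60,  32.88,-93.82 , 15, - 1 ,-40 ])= [  -  93.82,- 88.29 ,-75.38, - 71 ,- 69,- 40, - 28, - 7, - 65/14 , - 7/3,- 1, 3,15,  91/4,32.88, 43,57,60,85]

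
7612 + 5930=13542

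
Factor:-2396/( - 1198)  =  2 = 2^1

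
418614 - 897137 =-478523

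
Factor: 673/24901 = 1/37= 37^ (-1)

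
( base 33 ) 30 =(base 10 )99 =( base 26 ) 3l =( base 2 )1100011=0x63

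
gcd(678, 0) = 678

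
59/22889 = 59/22889   =  0.00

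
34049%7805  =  2829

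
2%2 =0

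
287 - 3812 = -3525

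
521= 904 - 383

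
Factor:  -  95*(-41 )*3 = 3^1*5^1*19^1 * 41^1=11685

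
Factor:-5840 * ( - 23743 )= 2^4* 5^1 * 73^1 * 23743^1 = 138659120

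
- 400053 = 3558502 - 3958555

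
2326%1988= 338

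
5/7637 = 5/7637 =0.00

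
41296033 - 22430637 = 18865396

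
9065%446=145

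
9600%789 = 132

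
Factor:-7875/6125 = -9/7 = -  3^2*7^( - 1) 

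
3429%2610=819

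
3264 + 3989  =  7253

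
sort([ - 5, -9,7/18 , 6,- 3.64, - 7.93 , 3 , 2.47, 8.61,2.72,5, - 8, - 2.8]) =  [ - 9, - 8, - 7.93,  -  5, - 3.64, - 2.8,7/18,2.47,2.72, 3,5 , 6,  8.61] 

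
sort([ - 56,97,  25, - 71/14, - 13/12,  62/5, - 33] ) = [ - 56, - 33, - 71/14 ,-13/12, 62/5,25,  97]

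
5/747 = 5/747 = 0.01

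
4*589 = 2356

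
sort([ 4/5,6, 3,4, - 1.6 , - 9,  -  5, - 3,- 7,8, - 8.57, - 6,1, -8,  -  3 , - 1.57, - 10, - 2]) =[ - 10, - 9, - 8.57 , -8, - 7, -6, - 5, - 3, - 3, - 2, - 1.6, - 1.57,4/5,  1, 3, 4, 6,8 ] 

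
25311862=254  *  99653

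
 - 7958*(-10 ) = 79580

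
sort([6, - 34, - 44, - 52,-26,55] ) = [ - 52, - 44, - 34, - 26,  6,55] 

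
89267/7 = 12752 + 3/7=12752.43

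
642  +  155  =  797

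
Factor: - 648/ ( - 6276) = 54/523 =2^1* 3^3*523^( - 1)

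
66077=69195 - 3118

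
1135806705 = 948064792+187741913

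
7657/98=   78 + 13/98 = 78.13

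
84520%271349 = 84520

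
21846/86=10923/43 =254.02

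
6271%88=23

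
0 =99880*0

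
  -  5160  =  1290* ( - 4) 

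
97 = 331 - 234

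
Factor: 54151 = 54151^1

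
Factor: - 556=-2^2 * 139^1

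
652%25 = 2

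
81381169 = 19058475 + 62322694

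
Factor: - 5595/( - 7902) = 1865/2634=2^( - 1 )*3^( - 1)*5^1*373^1*439^( - 1 )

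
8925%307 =22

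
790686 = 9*87854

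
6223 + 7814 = 14037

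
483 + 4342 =4825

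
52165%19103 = 13959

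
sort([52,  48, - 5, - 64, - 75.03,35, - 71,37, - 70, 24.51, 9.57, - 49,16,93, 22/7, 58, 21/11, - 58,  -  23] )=[ - 75.03 ,  -  71,  -  70, - 64, - 58, - 49, - 23, - 5, 21/11, 22/7,  9.57, 16 , 24.51, 35,37, 48, 52, 58,93] 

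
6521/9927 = 6521/9927 = 0.66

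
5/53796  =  5/53796 = 0.00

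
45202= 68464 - 23262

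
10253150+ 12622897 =22876047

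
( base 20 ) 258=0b1110001100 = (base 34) QO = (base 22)1J6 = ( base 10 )908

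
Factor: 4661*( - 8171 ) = -59^1*79^1  *8171^1=- 38085031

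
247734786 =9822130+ 237912656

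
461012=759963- 298951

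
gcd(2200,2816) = 88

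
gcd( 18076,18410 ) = 2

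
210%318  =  210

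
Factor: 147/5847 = 7^2*1949^ (  -  1) = 49/1949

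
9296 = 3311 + 5985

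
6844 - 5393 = 1451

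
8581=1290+7291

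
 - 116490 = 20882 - 137372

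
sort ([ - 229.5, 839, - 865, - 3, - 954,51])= [ - 954,- 865, - 229.5, - 3,  51,839 ] 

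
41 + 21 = 62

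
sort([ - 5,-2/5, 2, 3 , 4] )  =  [ - 5, - 2/5,2, 3,4] 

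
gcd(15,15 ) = 15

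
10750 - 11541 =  - 791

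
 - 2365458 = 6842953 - 9208411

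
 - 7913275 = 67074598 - 74987873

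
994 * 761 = 756434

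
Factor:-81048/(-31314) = 44/17 = 2^2*11^1*17^( - 1 )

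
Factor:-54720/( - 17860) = 2^4 * 3^2*47^( - 1 ) = 144/47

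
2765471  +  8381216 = 11146687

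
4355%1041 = 191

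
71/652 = 71/652  =  0.11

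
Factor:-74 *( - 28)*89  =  2^3*7^1*37^1*89^1 = 184408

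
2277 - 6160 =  - 3883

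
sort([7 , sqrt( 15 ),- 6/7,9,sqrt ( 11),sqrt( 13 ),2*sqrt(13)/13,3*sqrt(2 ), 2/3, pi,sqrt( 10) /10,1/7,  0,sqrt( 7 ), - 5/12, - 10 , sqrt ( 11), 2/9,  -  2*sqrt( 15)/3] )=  [ - 10, - 2*sqrt(15 ) /3, - 6/7, - 5/12,0, 1/7 , 2/9, sqrt( 10 )/10,2*sqrt( 13 ) /13,  2/3,sqrt( 7 ),pi, sqrt(11),sqrt( 11 ),sqrt( 13),sqrt( 15 ),  3*sqrt ( 2) , 7,9]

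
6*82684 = 496104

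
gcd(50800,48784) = 16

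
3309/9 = 367 + 2/3=367.67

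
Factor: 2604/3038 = 6/7 = 2^1*3^1*7^( -1 ) 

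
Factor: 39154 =2^1 * 19577^1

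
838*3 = 2514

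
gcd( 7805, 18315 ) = 5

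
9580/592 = 2395/148 = 16.18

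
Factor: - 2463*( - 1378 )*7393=25091945502 = 2^1*3^1*13^1*53^1*821^1 * 7393^1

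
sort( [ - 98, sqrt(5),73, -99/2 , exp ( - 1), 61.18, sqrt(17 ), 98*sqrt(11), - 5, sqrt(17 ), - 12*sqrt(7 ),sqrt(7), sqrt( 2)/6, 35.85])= [  -  98,  -  99/2,  -  12*sqrt( 7),-5 , sqrt (2)/6,exp ( - 1) , sqrt(5), sqrt(7),sqrt(17), sqrt(17),35.85, 61.18,73, 98 * sqrt(11)]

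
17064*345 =5887080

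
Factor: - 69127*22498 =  - 2^1*7^1*1607^1*69127^1=- 1555219246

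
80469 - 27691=52778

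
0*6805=0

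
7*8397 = 58779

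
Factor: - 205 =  - 5^1 * 41^1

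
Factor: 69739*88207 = 6151467973 = 7^1*12601^1*69739^1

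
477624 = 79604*6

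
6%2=0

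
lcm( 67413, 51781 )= 3572889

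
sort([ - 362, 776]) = [ - 362,776]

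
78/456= 13/76=0.17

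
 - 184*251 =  - 46184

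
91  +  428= 519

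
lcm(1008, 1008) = 1008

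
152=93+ 59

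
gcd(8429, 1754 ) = 1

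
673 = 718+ - 45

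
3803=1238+2565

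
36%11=3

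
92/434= 46/217 =0.21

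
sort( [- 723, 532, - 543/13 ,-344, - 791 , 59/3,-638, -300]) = [-791, - 723 ,  -  638,- 344,  -  300, - 543/13 , 59/3 , 532] 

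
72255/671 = 72255/671 = 107.68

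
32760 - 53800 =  - 21040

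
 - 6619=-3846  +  -2773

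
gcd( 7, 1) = 1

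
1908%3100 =1908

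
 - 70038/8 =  - 35019/4= - 8754.75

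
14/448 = 1/32 = 0.03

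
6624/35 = 6624/35 = 189.26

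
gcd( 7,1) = 1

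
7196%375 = 71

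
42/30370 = 21/15185  =  0.00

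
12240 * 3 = 36720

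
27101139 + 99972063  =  127073202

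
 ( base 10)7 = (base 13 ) 7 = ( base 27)7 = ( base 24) 7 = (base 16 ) 7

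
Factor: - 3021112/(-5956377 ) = 2^3*3^(  -  1 )*7^(  -  1 )*101^1 * 3739^1 * 283637^( - 1 ) 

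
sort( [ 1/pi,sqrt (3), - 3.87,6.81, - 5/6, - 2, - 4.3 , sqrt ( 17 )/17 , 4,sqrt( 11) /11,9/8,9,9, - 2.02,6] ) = [ - 4.3, - 3.87, - 2.02, - 2, - 5/6, sqrt( 17)/17 , sqrt (11 )/11,1/pi , 9/8,sqrt( 3), 4, 6,  6.81,9,9 ] 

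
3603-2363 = 1240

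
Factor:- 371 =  - 7^1*53^1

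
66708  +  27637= 94345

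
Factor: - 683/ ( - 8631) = 3^( - 2)*7^( - 1 )*137^( - 1)*683^1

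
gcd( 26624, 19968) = 6656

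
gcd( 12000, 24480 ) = 480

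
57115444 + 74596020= 131711464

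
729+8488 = 9217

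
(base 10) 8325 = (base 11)6289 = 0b10000010000101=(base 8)20205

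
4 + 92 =96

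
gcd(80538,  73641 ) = 3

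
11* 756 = 8316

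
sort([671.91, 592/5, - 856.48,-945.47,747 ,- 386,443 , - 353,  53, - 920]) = [-945.47, - 920, - 856.48 , - 386, - 353,53,592/5, 443,671.91,747]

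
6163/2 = 3081 + 1/2= 3081.50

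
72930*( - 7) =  - 510510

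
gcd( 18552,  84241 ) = 1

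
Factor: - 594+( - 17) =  - 611   =  - 13^1  *  47^1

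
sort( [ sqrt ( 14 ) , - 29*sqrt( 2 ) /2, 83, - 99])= [ - 99,  -  29*sqrt(2) /2, sqrt (14 ), 83]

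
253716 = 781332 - 527616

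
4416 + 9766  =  14182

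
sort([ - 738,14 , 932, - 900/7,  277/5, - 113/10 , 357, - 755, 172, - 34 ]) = [-755, - 738, - 900/7,-34 ,-113/10,14, 277/5, 172,357, 932] 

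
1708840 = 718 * 2380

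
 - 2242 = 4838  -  7080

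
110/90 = 1 + 2/9 = 1.22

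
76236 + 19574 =95810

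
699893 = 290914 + 408979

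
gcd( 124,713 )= 31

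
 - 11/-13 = 11/13= 0.85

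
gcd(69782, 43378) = 1886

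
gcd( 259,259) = 259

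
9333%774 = 45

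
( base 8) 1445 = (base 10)805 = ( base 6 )3421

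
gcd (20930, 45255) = 35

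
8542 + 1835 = 10377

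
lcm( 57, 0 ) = 0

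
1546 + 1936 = 3482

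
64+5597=5661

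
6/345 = 2/115=0.02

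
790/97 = 8 + 14/97  =  8.14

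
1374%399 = 177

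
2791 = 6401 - 3610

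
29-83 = - 54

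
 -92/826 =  - 1 + 367/413 = - 0.11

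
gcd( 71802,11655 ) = 9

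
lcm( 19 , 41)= 779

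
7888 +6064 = 13952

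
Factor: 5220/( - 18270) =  - 2^1*7^( - 1 )  =  -2/7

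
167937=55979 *3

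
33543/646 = 33543/646=51.92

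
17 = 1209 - 1192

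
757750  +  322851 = 1080601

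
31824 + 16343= 48167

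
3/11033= 3/11033 = 0.00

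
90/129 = 30/43 = 0.70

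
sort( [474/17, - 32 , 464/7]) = [  -  32,474/17, 464/7 ] 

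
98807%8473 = 5604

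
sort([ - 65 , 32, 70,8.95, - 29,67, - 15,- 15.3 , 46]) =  [ - 65,-29,-15.3, - 15,8.95,32,46,67,70]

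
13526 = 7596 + 5930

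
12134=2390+9744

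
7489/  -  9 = -833 + 8/9 = -832.11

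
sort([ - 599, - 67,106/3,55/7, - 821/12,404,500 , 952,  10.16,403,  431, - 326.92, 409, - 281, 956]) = [-599, - 326.92, - 281, - 821/12, - 67 , 55/7,10.16,106/3,403, 404,409, 431, 500,952,  956]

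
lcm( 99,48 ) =1584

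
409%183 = 43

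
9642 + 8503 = 18145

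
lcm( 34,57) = 1938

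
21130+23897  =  45027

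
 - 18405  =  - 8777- 9628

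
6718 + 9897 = 16615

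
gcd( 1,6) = 1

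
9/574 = 9/574 = 0.02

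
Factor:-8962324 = -2^2*7^1*320083^1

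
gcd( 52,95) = 1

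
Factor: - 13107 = - 3^1 * 17^1*257^1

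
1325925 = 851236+474689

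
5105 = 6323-1218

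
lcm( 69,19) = 1311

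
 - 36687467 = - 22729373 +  - 13958094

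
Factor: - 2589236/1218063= - 2^2*3^ ( - 1) * 7^( - 1 )*11^( - 1) * 13^1*17^1*29^1 * 101^1*5273^(  -  1)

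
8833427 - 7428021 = 1405406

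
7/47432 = 1/6776  =  0.00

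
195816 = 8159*24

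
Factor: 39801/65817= 13267/21939 = 3^( - 1 )*71^(-1 )*103^( - 1)*13267^1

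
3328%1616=96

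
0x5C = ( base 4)1130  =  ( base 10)92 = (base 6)232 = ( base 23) 40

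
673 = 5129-4456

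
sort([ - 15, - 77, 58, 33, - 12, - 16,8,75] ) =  [ - 77, - 16, - 15,-12 , 8,33,  58 , 75]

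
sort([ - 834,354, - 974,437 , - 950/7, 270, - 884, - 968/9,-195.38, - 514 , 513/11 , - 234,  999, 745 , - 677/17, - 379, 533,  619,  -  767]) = [ - 974 , - 884, - 834 , - 767,- 514, - 379, - 234,-195.38 , - 950/7, - 968/9, - 677/17,513/11, 270,354 , 437,533,619,745,  999]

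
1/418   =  1/418 = 0.00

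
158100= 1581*100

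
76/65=1  +  11/65  =  1.17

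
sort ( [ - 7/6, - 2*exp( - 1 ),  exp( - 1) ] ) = [ - 7/6, - 2  *exp( - 1),exp( - 1 )] 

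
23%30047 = 23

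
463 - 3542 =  - 3079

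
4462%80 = 62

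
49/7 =7 = 7.00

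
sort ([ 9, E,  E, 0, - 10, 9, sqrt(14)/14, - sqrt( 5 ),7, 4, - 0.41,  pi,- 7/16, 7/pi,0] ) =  [ - 10, - sqrt( 5), - 7/16, - 0.41,0, 0,sqrt( 14 ) /14, 7/pi,E,  E, pi,  4,  7, 9, 9 ] 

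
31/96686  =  31/96686 =0.00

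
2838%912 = 102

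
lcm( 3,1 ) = 3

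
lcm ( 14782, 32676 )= 620844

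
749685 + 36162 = 785847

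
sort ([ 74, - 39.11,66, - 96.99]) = [ - 96.99, - 39.11 , 66,74 ] 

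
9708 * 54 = 524232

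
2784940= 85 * 32764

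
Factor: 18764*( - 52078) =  - 977191592 = - 2^3*13^1*2003^1 * 4691^1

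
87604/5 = 87604/5 = 17520.80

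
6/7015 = 6/7015 = 0.00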